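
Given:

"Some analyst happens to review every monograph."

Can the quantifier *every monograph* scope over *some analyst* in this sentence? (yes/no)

Infinitival complements of raising predicates do not block QR; *every monograph* and *some analyst* are effectively clausemates.
Ordinary QR to a clause-peripheral position gives the wide-scope LF for the lower DP.

Yes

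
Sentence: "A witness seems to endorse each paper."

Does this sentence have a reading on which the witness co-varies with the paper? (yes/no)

Yes

This is the *each paper* > *a witness* reading.
Raising constructions are monoclausal for scope purposes; *each paper* is not separated from *a witness* by any island.
No island intervenes, so both surface and inverse scope are derivable.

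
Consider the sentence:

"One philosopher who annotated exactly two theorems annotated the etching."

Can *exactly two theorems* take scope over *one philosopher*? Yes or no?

No

The DP *exactly two theorems* is contained in the relative clause *who annotated exactly two theorems*.
Quantifiers inside a relative clause are trapped there; the RC boundary blocks QR.
The inverse ordering *exactly two theorems* > *one philosopher* is therefore underivable.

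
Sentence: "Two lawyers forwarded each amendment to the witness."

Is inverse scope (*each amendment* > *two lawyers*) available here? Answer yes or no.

Yes

*each amendment* and *two lawyers* are in the same minimal clause.
Nothing blocks QR of the lower DP to a position above the higher one, so inverse scope is available.
Both orderings are possible: *two lawyers* > *each amendment* and *each amendment* > *two lawyers*.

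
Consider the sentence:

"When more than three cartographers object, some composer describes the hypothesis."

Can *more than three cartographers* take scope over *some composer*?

The DP *more than three cartographers* is contained in the adjunct clause *when more than three cartographers object*.
The adjunct-island constraint bars QR out of an adverbial clause.
The ordering *more than three cartographers* > *some composer* is therefore underivable.

No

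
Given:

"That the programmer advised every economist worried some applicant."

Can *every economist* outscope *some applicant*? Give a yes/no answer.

*every economist* is embedded in the sentential subject *that the programmer advised every economist*.
The subject-island constraint blocks QR out of a clausal subject.
There is no licit LF on which *every economist* c-commands *some applicant*.

No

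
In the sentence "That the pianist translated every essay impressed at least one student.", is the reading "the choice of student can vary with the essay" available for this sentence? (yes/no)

That reading corresponds to *every essay* > *at least one student*.
*every essay* occurs within the sentential subject *that the pianist translated every essay*.
Sentential subjects are islands: a quantifier inside the subject clause cannot raise over the matrix predicate.
*every essay* is confined to the island and cannot take scope over *at least one student*.

No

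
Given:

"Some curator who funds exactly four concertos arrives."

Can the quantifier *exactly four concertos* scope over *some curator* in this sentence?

No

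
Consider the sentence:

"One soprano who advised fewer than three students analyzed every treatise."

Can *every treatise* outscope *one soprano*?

*every treatise* sits in the matrix clause, not in the relative clause on *one soprano*.
No island intervenes, so both surface and inverse scope are derivable.
Both orderings are possible: *one soprano* > *every treatise* and *every treatise* > *one soprano*.

Yes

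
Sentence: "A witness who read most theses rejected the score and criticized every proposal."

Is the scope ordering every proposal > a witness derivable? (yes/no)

No

The target quantifier *every proposal* is part of one conjunct of the coordinate structure (*criticized every proposal*).
The Coordinate Structure Constraint blocks movement (including QR) out of a single conjunct.
There is no licit LF on which *every proposal* c-commands *a witness*.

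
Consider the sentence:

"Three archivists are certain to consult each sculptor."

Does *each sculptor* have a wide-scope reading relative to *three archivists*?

Yes

The matrix predicate is a raising verb, whose infinitival complement is not a scope island — *each sculptor* can QR into the matrix clause.
Nothing blocks QR of the lower DP to a position above the higher one, so inverse scope is available.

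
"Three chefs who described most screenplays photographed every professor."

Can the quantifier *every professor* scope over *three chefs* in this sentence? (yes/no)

Yes

The RC *who described most screenplays* is an island, but *every professor* is not inside it — it is the matrix object, a clausemate of *three chefs*.
Nothing blocks QR of the lower DP to a position above the higher one, so inverse scope is available.
Both orderings are possible: *three chefs* > *every professor* and *every professor* > *three chefs*.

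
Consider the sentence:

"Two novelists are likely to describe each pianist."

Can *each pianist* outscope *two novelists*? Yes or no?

Raising constructions are monoclausal for scope purposes; *each pianist* is not separated from *two novelists* by any island.
With no island boundary between them, the object can take inverse scope over the subject via ordinary QR within the clause.

Yes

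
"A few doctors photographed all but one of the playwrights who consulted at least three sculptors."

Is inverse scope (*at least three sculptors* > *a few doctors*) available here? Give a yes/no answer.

No

*at least three sculptors* sits inside the relative clause *who consulted at least three sculptors* modifying *all but one of the playwrights*.
Relative clauses are scope islands: a quantifier cannot QR out of a relative clause to take scope in the matrix clause.
So *at least three sculptors* cannot raise high enough to outscope *a few doctors*; only the surface ordering *a few doctors* > *at least three sculptors* is available.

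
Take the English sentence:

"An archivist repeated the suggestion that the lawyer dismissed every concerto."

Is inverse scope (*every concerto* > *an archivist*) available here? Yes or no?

The DP *every concerto* is contained in the complex NP *the suggestion that the lawyer dismissed every concerto*.
The Complex NP Constraint bars QR out of the complement clause of a noun.
*every concerto* > *an archivist* would require crossing that boundary, which is illicit.
(Only the surface reading survives: one fixed archivist with respect to all the relevant concertos.)

No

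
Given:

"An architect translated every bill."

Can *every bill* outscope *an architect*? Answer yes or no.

*every bill* is the matrix object and *an architect* the matrix subject; the two are clausemates.
Clause-internal QR can adjoin the lower DP above the subject, yielding the inverse reading.

Yes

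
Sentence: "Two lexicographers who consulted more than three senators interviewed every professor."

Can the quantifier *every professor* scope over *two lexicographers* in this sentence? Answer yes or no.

The RC *who consulted more than three senators* is an island, but *every professor* is not inside it — it is the matrix object, a clausemate of *two lexicographers*.
QR within a single clause is free, so the lower quantifier may take scope over the higher one.

Yes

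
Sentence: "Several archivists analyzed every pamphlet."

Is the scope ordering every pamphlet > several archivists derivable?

Yes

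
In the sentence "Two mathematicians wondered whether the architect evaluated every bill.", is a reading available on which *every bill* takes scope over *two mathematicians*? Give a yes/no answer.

*every bill* is embedded in the embedded question *whether the architect evaluated every bill*.
QR across an interrogative CP boundary is ruled out as a wh-island violation.
There is no licit LF on which *every bill* c-commands *two mathematicians*.

No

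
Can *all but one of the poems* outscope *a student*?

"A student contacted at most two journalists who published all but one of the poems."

The target quantifier *all but one of the poems* is part of the relative clause *who published all but one of the poems* modifying *at most two journalists*.
QR out of a relative clause is ruled out by the relative-clause island constraint.
There is no licit LF on which *all but one of the poems* c-commands *a student*.

No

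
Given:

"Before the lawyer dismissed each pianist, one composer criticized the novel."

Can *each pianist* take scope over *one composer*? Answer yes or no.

*each pianist* sits inside the adjunct clause *before the lawyer dismissed each pianist*.
Since the clause is an adjunct (not a complement), the Adjunct Condition blocks QR across its edge.
So *each pianist* cannot raise to a position above *one composer*.

No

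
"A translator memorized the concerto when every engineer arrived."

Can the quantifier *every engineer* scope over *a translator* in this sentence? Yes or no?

*every engineer* sits inside the adjunct clause *when every engineer arrived*.
Adjuncts are opaque for quantifier raising; a quantifier in an adjunct stays inside it.
*every engineer* is confined to the island and cannot take scope over *a translator*.

No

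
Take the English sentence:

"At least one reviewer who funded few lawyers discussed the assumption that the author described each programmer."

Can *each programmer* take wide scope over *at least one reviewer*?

*each programmer* is embedded in the complex NP *the assumption that the author described each programmer*.
The complex NP is opaque for QR — the quantifier is frozen inside the noun's complement.
*each programmer* > *at least one reviewer* would require crossing that boundary, which is illicit.

No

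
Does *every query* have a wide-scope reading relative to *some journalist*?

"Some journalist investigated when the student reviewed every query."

No

The target quantifier *every query* is part of the embedded question *when the student reviewed every query*.
Embedded questions are wh-islands: a quantifier inside an indirect question cannot QR into the matrix clause.
So the wide-scope reading for *every query* is blocked.
(Only the surface reading survives: one fixed journalist with respect to all the relevant queries.)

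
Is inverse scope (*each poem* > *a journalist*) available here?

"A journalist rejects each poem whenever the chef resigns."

The adjunct island is irrelevant here — *each poem* and *a journalist* are both in the matrix clause.
With no island boundary between them, the object can take inverse scope over the subject via ordinary QR within the clause.

Yes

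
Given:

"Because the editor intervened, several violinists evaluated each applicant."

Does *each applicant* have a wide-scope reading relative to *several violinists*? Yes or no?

The adjunct clause does not contain *each applicant*, which is the matrix object.
Since no island is crossed, the inverse ordering is licensed alongside surface scope.

Yes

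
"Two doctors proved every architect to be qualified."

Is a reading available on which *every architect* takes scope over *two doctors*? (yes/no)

Yes

This is an ECM construction: *every architect* is the infinitival subject, Case-marked by the matrix verb, and the infinitive is transparent for QR.
No island intervenes, so both surface and inverse scope are derivable.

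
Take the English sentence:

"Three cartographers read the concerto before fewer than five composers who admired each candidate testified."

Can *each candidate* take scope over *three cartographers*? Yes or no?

*each candidate* is embedded in the relative clause *who admired each candidate*, which is itself inside the adjunct *before fewer than five composers who admired each candidate testified*.
Nested islands: the RC island is itself inside an adjunct island, so wide scope is doubly excluded.
There is no licit LF on which *each candidate* c-commands *three cartographers*.

No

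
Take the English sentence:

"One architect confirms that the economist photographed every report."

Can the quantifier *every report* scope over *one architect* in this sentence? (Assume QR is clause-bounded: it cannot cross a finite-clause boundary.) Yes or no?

Structurally, *every report* is inside the finite complement clause *that the economist photographed every report*.
QR is clause-bounded, so the finite complement is a scope island for the embedded quantifier.
So *every report* cannot raise high enough to outscope *one architect*; only the surface ordering *one architect* > *every report* is available.
(Only the surface reading survives: one fixed architect with respect to all the relevant reports.)

No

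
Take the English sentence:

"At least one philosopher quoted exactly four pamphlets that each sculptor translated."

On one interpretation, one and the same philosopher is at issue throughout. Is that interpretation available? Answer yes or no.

Yes

That reading corresponds to *at least one philosopher* > *each sculptor*.
That is the surface-scope ordering, which is always one of the available readings — island constraints only ever restrict inverse scope.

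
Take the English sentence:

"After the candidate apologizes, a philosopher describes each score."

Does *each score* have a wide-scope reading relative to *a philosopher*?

Yes

Although there is an adjunct clause, *each score* is in the main clause, not inside the adjunct.
QR within a single clause is free, so the lower quantifier may take scope over the higher one.
Both orderings are possible: *a philosopher* > *each score* and *each score* > *a philosopher*.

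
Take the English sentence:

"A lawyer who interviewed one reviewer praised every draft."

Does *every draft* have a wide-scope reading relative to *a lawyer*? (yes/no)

Yes

Although the sentence contains a relative clause (*who interviewed one reviewer*), *every draft* is outside it, in the matrix VP.
With no island boundary between them, the object can take inverse scope over the subject via ordinary QR within the clause.
The sentence is scopally ambiguous between *a lawyer* > *every draft* and *every draft* > *a lawyer*.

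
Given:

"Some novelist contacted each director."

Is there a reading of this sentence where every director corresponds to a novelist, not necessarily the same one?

Yes

The paraphrase describes the scope ordering *each director* > *some novelist*.
Both DPs are arguments of the same predicate; there is no clause or island boundary between them.
QR within a single clause is free, so the lower quantifier may take scope over the higher one.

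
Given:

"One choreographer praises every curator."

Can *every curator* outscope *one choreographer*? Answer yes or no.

Yes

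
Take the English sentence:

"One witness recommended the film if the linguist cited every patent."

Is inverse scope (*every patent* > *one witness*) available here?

Structurally, *every patent* is inside the adjunct clause *if the linguist cited every patent*.
Since the clause is an adjunct (not a complement), the Adjunct Condition blocks QR across its edge.
Hence only narrow scope for *every patent* (under *one witness*) survives.
(Only the surface reading survives: one fixed witness with respect to all the relevant patents.)

No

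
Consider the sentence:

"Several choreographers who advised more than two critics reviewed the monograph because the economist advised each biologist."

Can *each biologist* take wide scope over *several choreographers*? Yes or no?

*each biologist* occurs within the adjunct clause *because the economist advised each biologist*.
Adverbial clauses are not L-marked, so they are barriers for QR — the quantifier cannot escape the adjunct.
So *each biologist* cannot raise to a position above *several choreographers*.

No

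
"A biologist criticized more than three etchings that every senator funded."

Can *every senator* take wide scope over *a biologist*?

The DP *every senator* is contained in the relative clause *that every senator funded* modifying *more than three etchings*.
The relative clause forms an island for QR, so the quantifier is confined to the head noun's restrictor.
There is no licit LF on which *every senator* c-commands *a biologist*.

No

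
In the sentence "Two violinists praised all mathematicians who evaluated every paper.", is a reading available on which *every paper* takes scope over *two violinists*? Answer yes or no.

No

The DP *every paper* is contained in the relative clause *who evaluated every paper* modifying *all mathematicians*.
Quantifiers inside a relative clause are trapped there; the RC boundary blocks QR.
*every paper* > *two violinists* would require crossing that boundary, which is illicit.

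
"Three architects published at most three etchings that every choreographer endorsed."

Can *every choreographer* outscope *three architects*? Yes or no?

*every choreographer* occurs within the relative clause *that every choreographer endorsed* modifying *at most three etchings*.
Quantifiers inside a relative clause are trapped there; the RC boundary blocks QR.
So *every choreographer* cannot raise high enough to outscope *three architects*; only the surface ordering *three architects* > *every choreographer* is available.

No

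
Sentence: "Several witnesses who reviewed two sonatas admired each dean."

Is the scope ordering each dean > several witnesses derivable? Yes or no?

Yes

Although the sentence contains a relative clause (*who reviewed two sonatas*), *each dean* is outside it, in the matrix VP.
Ordinary QR to a clause-peripheral position gives the wide-scope LF for the lower DP.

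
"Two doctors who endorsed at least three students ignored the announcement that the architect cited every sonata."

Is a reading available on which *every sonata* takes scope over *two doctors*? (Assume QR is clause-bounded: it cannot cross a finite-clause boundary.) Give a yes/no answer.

*every sonata* occurs within the complex NP *the announcement that the architect cited every sonata*.
Noun-complement clauses are scope islands (the Complex NP Constraint): a quantifier inside one cannot scope into the matrix.
So *every sonata* cannot raise to a position above *two doctors*.

No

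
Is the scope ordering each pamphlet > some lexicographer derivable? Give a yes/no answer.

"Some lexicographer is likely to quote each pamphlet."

Yes

Raising constructions are monoclausal for scope purposes; *each pamphlet* is not separated from *some lexicographer* by any island.
Since no island is crossed, the inverse ordering is licensed alongside surface scope.
So *each pamphlet* > *some lexicographer* is among the available readings.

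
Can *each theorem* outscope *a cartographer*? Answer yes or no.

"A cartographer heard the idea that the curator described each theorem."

No

The DP *each theorem* is contained in the complex NP *the idea that the curator described each theorem*.
Since the clause is the complement of a nominal head, the CNPC blocks scope extraction.
So the wide-scope reading for *each theorem* is blocked.
(Only the surface reading survives: one fixed cartographer with respect to all the relevant theorems.)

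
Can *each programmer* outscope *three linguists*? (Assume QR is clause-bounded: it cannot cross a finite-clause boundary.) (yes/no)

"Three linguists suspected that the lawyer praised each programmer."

No

Structurally, *each programmer* is inside the finite complement clause *that the lawyer praised each programmer*.
With QR restricted to its own tensed clause, the embedded quantifier cannot reach a matrix scope position.
*each programmer* > *three linguists* would require crossing that boundary, which is illicit.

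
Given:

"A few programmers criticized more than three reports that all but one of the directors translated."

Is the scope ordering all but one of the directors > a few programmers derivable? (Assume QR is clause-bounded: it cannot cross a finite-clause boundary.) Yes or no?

No

The target quantifier *all but one of the directors* is part of the relative clause *that all but one of the directors translated* modifying *more than three reports*.
The relative clause forms an island for QR, so the quantifier is confined to the head noun's restrictor.
There is no licit LF on which *all but one of the directors* c-commands *a few programmers*.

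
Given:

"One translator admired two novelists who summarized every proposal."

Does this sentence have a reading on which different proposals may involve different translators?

No

The paraphrase describes the scope ordering *every proposal* > *one translator*.
The DP *every proposal* is contained in the relative clause *who summarized every proposal* modifying *two novelists*.
A relative clause is a scope island — quantifier raising cannot cross its boundary.
So *every proposal* cannot raise high enough to outscope *one translator*; only the surface ordering *one translator* > *every proposal* is available.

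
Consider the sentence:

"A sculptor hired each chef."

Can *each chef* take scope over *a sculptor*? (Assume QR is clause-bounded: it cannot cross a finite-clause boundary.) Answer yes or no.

Yes

*each chef* and *a sculptor* are in the same minimal clause.
Nothing blocks QR of the lower DP to a position above the higher one, so inverse scope is available.
So *each chef* > *a sculptor* is among the available readings.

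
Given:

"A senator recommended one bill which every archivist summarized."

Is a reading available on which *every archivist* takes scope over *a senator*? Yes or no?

*every archivist* occurs within the relative clause *which every archivist summarized* modifying *one bill*.
A relative clause is a scope island — quantifier raising cannot cross its boundary.
There is no licit LF on which *every archivist* c-commands *a senator*.

No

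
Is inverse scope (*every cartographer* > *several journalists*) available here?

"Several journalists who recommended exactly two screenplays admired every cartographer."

Yes

The relative clause *who recommended exactly two screenplays* modifies *several journalists*, but *every cartographer* is not inside that relative clause — it is an argument of the matrix verb.
QR within a single clause is free, so the lower quantifier may take scope over the higher one.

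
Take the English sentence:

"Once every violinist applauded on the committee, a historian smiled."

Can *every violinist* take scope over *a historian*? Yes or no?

The target quantifier *every violinist* is part of the adjunct clause *once every violinist applauded on the committee*.
Adjuncts are opaque for quantifier raising; a quantifier in an adjunct stays inside it.
So the wide-scope reading for *every violinist* is blocked.

No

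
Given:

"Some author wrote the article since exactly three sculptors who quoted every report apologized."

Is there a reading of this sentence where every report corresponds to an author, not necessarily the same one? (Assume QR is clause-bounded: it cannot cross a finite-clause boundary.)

The paraphrase describes the scope ordering *every report* > *some author*.
The DP *every report* is contained in the relative clause *who quoted every report*, which is itself inside the adjunct *since exactly three sculptors who quoted every report apologized*.
The quantifier would have to escape first the RC and then the adjunct — two independent island violations.
So the wide-scope reading for *every report* is blocked.
(Only the surface reading survives: one fixed author with respect to all the relevant reports.)

No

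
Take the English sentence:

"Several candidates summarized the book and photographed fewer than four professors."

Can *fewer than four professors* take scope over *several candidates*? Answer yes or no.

Structurally, *fewer than four professors* is inside one conjunct of the coordinate structure (*photographed fewer than four professors*).
Coordinate structures are islands for non-across-the-board movement, QR included.
There is no licit LF on which *fewer than four professors* c-commands *several candidates*.

No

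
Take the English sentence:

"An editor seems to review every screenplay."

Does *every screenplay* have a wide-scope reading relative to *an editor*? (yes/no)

Raising constructions are monoclausal for scope purposes; *every screenplay* is not separated from *an editor* by any island.
Ordinary QR to a clause-peripheral position gives the wide-scope LF for the lower DP.

Yes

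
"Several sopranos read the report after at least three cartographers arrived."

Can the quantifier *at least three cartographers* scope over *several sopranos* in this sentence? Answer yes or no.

No

The target quantifier *at least three cartographers* is part of the adjunct clause *after at least three cartographers arrived*.
Adverbial clauses are not L-marked, so they are barriers for QR — the quantifier cannot escape the adjunct.
Hence only narrow scope for *at least three cartographers* (under *several sopranos*) survives.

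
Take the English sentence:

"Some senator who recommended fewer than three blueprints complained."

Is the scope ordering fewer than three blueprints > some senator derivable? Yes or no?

No

Structurally, *fewer than three blueprints* is inside the relative clause *who recommended fewer than three blueprints*.
Relative clauses are scope islands: a quantifier cannot QR out of a relative clause to take scope in the matrix clause.
*fewer than three blueprints* is confined to the island and cannot take scope over *some senator*.
(Only the surface reading survives: one fixed senator with respect to all the relevant blueprints.)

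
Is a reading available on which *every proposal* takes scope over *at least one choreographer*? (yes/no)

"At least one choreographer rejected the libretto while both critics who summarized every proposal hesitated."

The target quantifier *every proposal* is part of the relative clause *who summarized every proposal*, which is itself inside the adjunct *while both critics who summarized every proposal hesitated*.
Even if one barrier were somehow void, the other would still block QR.
So *every proposal* cannot raise high enough to outscope *at least one choreographer*; only the surface ordering *at least one choreographer* > *every proposal* is available.

No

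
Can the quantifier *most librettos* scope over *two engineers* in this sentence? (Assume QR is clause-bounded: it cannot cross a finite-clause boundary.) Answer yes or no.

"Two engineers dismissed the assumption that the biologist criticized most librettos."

Structurally, *most librettos* is inside the complex NP *the assumption that the biologist criticized most librettos*.
The Complex NP Constraint bars QR out of the complement clause of a noun.
So *most librettos* cannot raise high enough to outscope *two engineers*; only the surface ordering *two engineers* > *most librettos* is available.

No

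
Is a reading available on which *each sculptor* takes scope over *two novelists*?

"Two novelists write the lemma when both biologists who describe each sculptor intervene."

No

The DP *each sculptor* is contained in the relative clause *who describe each sculptor*, which is itself inside the adjunct *when both biologists who describe each sculptor intervene*.
Both the relative clause and the enclosing adjunct are scope islands; QR cannot cross either.
So *each sculptor* cannot raise high enough to outscope *two novelists*; only the surface ordering *two novelists* > *each sculptor* is available.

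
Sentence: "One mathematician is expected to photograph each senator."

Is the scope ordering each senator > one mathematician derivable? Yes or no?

Yes

The matrix predicate is a raising verb, whose infinitival complement is not a scope island — *each senator* can QR into the matrix clause.
No island intervenes, so both surface and inverse scope are derivable.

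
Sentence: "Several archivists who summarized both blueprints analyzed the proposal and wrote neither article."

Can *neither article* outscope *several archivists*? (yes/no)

No

*neither article* sits inside one conjunct of the coordinate structure (*wrote neither article*).
Coordinate structures are islands for non-across-the-board movement, QR included.
*neither article* is confined to the island and cannot take scope over *several archivists*.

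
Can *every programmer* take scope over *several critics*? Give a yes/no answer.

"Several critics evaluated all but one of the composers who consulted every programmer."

*every programmer* is embedded in the relative clause *who consulted every programmer* modifying *all but one of the composers*.
Relative clauses block scope extraction: QR cannot target a position outside the modified NP.
The inverse ordering *every programmer* > *several critics* is therefore underivable.

No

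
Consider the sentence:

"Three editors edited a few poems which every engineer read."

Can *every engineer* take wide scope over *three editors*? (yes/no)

Structurally, *every engineer* is inside the relative clause *which every engineer read* modifying *a few poems*.
Relative clauses are scope islands: a quantifier cannot QR out of a relative clause to take scope in the matrix clause.
So *every engineer* cannot raise to a position above *three editors*.

No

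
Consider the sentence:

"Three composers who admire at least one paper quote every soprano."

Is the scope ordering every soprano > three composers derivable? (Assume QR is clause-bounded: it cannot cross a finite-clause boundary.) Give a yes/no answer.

Yes

The relative clause *who admire at least one paper* modifies *three composers*, but *every soprano* is not inside that relative clause — it is an argument of the matrix verb.
No island intervenes, so both surface and inverse scope are derivable.
The sentence is scopally ambiguous between *three composers* > *every soprano* and *every soprano* > *three composers*.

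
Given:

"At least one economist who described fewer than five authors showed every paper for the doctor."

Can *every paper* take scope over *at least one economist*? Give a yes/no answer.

Yes

The relative clause *who described fewer than five authors* modifies *at least one economist*, but *every paper* is not inside that relative clause — it is an argument of the matrix verb.
Since no island is crossed, the inverse ordering is licensed alongside surface scope.
The sentence is scopally ambiguous between *at least one economist* > *every paper* and *every paper* > *at least one economist*.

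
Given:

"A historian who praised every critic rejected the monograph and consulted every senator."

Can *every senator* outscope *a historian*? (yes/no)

No

The DP *every senator* is contained in one conjunct of the coordinate structure (*consulted every senator*).
Asymmetric QR out of one conjunct violates the Coordinate Structure Constraint.
So the wide-scope reading for *every senator* is blocked.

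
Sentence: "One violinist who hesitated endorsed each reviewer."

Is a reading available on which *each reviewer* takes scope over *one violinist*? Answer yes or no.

The RC *who hesitated* is an island, but *each reviewer* is not inside it — it is the matrix object, a clausemate of *one violinist*.
Nothing blocks QR of the lower DP to a position above the higher one, so inverse scope is available.
So *each reviewer* > *one violinist* is among the available readings.

Yes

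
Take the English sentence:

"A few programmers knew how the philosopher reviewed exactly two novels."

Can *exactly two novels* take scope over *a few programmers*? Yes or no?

The target quantifier *exactly two novels* is part of the embedded question *how the philosopher reviewed exactly two novels*.
The wh-island constraint blocks QR out of an embedded interrogative.
There is no licit LF on which *exactly two novels* c-commands *a few programmers*.

No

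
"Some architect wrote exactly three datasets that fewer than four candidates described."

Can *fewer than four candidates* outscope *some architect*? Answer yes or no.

No

*fewer than four candidates* is embedded in the relative clause *that fewer than four candidates described* modifying *exactly three datasets*.
Relative clauses are scope islands: a quantifier cannot QR out of a relative clause to take scope in the matrix clause.
Hence only narrow scope for *fewer than four candidates* (under *some architect*) survives.
(Only the surface reading survives: one fixed architect with respect to all the relevant candidates.)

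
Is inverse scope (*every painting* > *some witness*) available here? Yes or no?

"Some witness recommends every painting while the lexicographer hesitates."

Yes

*every painting* is a matrix argument; the adjunct is an island but the target quantifier is outside it.
Nothing blocks QR of the lower DP to a position above the higher one, so inverse scope is available.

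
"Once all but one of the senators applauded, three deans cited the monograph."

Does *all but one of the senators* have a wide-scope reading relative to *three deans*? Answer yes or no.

*all but one of the senators* occurs within the adjunct clause *once all but one of the senators applauded*.
Adverbial clauses are not L-marked, so they are barriers for QR — the quantifier cannot escape the adjunct.
*all but one of the senators* is confined to the island and cannot take scope over *three deans*.

No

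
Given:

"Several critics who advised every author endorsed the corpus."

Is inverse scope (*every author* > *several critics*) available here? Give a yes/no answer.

*every author* is embedded in the relative clause *who advised every author*.
QR out of a relative clause is ruled out by the relative-clause island constraint.
Hence only narrow scope for *every author* (under *several critics*) survives.

No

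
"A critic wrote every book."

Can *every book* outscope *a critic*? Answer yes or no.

Both DPs are arguments of the same predicate; there is no clause or island boundary between them.
Ordinary QR to a clause-peripheral position gives the wide-scope LF for the lower DP.

Yes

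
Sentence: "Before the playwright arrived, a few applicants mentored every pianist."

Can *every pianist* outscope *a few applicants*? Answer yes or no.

Yes

*every pianist* is a matrix argument; the adjunct is an island but the target quantifier is outside it.
Clause-internal QR can adjoin the lower DP above the subject, yielding the inverse reading.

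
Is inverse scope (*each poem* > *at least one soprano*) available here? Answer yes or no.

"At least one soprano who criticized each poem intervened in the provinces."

No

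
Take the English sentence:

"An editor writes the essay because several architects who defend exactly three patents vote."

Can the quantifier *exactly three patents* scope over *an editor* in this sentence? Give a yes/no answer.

The DP *exactly three patents* is contained in the relative clause *who defend exactly three patents*, which is itself inside the adjunct *because several architects who defend exactly three patents vote*.
The quantifier would have to escape first the RC and then the adjunct — two independent island violations.
There is no licit LF on which *exactly three patents* c-commands *an editor*.
(Only the surface reading survives: one fixed editor with respect to all the relevant patents.)

No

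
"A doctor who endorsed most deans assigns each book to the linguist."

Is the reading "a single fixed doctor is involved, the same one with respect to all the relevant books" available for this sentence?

That reading corresponds to *a doctor* > *each book*.
Surface scope (*a doctor* > *each book*) is always derivable; islands only block QR, not in-situ interpretation.

Yes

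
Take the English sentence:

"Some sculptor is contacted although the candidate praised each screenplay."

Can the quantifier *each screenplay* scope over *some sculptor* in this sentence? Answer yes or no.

No

*each screenplay* is embedded in the adjunct clause *although the candidate praised each screenplay*.
Adjuncts are opaque for quantifier raising; a quantifier in an adjunct stays inside it.
So *each screenplay* cannot raise high enough to outscope *some sculptor*; only the surface ordering *some sculptor* > *each screenplay* is available.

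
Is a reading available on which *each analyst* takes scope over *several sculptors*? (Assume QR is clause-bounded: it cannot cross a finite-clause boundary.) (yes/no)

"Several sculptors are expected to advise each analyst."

Infinitival complements of raising predicates do not block QR; *each analyst* and *several sculptors* are effectively clausemates.
Ordinary QR to a clause-peripheral position gives the wide-scope LF for the lower DP.

Yes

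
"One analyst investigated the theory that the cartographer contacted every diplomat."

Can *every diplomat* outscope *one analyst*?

No

Structurally, *every diplomat* is inside the complex NP *the theory that the cartographer contacted every diplomat*.
Since the clause is the complement of a nominal head, the CNPC blocks scope extraction.
*every diplomat* is confined to the island and cannot take scope over *one analyst*.
(Only the surface reading survives: one fixed analyst with respect to all the relevant diplomats.)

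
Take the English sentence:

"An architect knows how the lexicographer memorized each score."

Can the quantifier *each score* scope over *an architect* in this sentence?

No

The target quantifier *each score* is part of the embedded question *how the lexicographer memorized each score*.
Embedded questions are wh-islands: a quantifier inside an indirect question cannot QR into the matrix clause.
There is no licit LF on which *each score* c-commands *an architect*.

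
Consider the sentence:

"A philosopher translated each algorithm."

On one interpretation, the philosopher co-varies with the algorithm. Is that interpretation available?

The paraphrase describes the scope ordering *each algorithm* > *a philosopher*.
*a philosopher* and *each algorithm* are co-arguments of the matrix verb, with nothing but a clause-internal boundary between them.
QR within a single clause is free, so the lower quantifier may take scope over the higher one.
Both orderings are possible: *a philosopher* > *each algorithm* and *each algorithm* > *a philosopher*.

Yes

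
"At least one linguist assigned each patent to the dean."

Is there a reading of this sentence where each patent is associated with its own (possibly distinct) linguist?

That reading corresponds to *each patent* > *at least one linguist*.
*each patent* and *at least one linguist* are in the same minimal clause.
No island intervenes, so both surface and inverse scope are derivable.

Yes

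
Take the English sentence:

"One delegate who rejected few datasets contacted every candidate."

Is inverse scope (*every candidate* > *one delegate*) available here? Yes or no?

*every candidate* sits in the matrix clause, not in the relative clause on *one delegate*.
Clause-internal QR can adjoin the lower DP above the subject, yielding the inverse reading.
The sentence is scopally ambiguous between *one delegate* > *every candidate* and *every candidate* > *one delegate*.

Yes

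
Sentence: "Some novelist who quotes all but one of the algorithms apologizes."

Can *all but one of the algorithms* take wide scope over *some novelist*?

*all but one of the algorithms* sits inside the relative clause *who quotes all but one of the algorithms*.
Relative clauses block scope extraction: QR cannot target a position outside the modified NP.
There is no licit LF on which *all but one of the algorithms* c-commands *some novelist*.

No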